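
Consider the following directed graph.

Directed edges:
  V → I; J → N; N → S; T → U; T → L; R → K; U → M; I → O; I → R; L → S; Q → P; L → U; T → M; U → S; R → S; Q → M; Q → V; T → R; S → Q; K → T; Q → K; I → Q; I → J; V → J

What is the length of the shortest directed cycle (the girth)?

3

For each vertex v, BFS finds the shortest path from v back to v.
The shortest such closed walk is Q → V → I → Q, length 3.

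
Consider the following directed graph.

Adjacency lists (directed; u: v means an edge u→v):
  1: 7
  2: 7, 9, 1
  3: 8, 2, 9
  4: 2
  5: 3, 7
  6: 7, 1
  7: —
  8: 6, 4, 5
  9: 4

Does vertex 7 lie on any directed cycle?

7 lies on a cycle iff there is a path from 7 back to itself.
Exploring from 7, it never reaches itself; equivalently, its strongly connected component is a singleton.

No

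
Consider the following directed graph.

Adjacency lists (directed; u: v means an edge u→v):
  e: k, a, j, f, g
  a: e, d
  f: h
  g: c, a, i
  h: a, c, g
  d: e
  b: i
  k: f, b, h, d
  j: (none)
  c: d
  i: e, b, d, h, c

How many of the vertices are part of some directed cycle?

10

A vertex is on a directed cycle iff it belongs to a strongly connected component of size ≥ 2 (or has a self-loop).
The vertices on cycles are {a, b, c, d, e, f, g, h, i, k} — 10 in total.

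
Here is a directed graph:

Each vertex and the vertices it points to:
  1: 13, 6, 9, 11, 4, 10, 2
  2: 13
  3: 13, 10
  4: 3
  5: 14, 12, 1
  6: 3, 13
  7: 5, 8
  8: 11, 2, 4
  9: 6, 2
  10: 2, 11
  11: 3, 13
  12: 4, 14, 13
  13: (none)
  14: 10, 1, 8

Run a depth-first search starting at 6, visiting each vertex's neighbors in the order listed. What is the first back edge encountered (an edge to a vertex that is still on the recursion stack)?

11->3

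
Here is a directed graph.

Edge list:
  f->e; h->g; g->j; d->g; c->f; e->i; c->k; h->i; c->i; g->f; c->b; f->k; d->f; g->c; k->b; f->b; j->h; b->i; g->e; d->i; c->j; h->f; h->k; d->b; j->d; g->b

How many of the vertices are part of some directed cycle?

A vertex is on a directed cycle iff it belongs to a strongly connected component of size ≥ 2 (or has a self-loop).
The vertices on cycles are {c, d, g, h, j} — 5 in total.

5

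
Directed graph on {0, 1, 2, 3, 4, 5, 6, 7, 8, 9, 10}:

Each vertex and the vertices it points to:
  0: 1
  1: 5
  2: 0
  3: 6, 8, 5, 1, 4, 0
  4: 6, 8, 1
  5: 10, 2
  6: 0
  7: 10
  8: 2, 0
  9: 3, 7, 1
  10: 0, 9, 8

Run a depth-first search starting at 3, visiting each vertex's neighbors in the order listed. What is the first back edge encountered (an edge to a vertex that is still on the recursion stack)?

10->0

DFS from 3 (visiting each vertex's neighbors in the order listed); mark gray on enter, black on exit:
3 gray
  6 gray
    0 gray
      1 gray
        5 gray
          10 gray
            10→0: 0 is gray → back edge
First back edge: 10 → 0.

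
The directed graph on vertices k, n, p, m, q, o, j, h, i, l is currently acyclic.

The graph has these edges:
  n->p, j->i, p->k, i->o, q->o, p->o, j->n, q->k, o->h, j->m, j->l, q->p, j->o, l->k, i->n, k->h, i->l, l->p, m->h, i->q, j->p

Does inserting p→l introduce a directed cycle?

Yes

Adding p→l creates a cycle iff l can already reach p.
Path from l: l → p.
So l → … → p → l is a cycle.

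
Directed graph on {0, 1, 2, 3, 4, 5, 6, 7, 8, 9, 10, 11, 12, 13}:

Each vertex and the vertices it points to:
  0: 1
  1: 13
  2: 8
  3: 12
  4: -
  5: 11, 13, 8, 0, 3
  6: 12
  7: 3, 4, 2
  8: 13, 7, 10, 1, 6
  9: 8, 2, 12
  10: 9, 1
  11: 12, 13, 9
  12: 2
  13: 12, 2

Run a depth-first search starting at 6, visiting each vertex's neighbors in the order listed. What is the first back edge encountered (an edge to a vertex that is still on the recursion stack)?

13->12

DFS from 6 (visiting each vertex's neighbors in the order listed); mark gray on enter, black on exit:
6 gray
  12 gray
    2 gray
      8 gray
        13 gray
          13→12: 12 is gray → back edge
First back edge: 13 → 12.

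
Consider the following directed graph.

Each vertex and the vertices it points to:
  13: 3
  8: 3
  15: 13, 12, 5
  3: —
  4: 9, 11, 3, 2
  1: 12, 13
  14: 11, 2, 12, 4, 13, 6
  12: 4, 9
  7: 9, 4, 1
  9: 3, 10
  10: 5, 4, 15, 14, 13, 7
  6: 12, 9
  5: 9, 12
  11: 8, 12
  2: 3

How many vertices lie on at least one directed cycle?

A vertex is on a directed cycle iff it belongs to a strongly connected component of size ≥ 2 (or has a self-loop).
The vertices on cycles are {1, 4, 5, 6, 7, 9, 10, 11, 12, 14, 15} — 11 in total.

11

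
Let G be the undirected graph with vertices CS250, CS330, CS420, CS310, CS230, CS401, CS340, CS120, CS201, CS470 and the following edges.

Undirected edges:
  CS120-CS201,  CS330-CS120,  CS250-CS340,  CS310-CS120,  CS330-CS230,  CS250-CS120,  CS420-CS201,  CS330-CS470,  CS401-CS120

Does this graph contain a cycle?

No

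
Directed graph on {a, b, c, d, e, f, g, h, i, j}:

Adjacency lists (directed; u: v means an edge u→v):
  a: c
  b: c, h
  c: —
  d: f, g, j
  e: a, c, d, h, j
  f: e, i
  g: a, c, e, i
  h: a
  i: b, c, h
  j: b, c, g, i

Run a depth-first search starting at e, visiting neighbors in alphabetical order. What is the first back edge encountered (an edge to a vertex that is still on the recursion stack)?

DFS from e (visiting neighbors in alphabetical order); mark gray on enter, black on exit:
e gray
  a gray
    c gray
    c black
  a black
  e→c: c black — skip
  d gray
    f gray
      f→e: e is gray → back edge
First back edge: f → e.

f->e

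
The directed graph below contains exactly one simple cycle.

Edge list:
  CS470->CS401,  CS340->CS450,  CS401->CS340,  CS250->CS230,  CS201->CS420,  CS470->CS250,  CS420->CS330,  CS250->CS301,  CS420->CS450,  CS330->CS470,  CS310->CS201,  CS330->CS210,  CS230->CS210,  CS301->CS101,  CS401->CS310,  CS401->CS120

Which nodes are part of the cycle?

CS201, CS310, CS330, CS401, CS420, CS470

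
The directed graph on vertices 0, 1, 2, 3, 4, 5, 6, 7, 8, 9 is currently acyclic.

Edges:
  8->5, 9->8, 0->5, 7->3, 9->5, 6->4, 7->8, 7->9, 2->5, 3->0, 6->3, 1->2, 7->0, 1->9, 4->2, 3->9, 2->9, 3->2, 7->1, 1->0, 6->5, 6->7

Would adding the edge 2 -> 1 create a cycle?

Yes

Adding 2→1 creates a cycle iff 1 can already reach 2.
Path from 1: 1 → 2.
So 1 → … → 2 → 1 is a cycle.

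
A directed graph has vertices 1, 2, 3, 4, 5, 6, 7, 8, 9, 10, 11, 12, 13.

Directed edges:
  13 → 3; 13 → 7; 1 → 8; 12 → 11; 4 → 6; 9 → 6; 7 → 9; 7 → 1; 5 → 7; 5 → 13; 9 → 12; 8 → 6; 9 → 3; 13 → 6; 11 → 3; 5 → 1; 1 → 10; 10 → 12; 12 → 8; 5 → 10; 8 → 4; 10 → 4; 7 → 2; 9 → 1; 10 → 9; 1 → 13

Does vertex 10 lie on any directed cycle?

Yes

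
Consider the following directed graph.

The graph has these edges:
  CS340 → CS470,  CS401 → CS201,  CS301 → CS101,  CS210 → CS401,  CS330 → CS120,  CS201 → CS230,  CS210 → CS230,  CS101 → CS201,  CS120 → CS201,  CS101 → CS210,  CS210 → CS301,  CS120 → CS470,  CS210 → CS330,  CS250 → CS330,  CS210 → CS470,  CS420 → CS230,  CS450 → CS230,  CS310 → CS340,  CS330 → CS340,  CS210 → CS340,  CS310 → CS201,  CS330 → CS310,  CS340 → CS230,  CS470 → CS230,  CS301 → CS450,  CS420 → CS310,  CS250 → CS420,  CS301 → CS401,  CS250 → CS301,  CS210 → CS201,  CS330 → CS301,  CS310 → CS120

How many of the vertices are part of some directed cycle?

4

A vertex is on a directed cycle iff it belongs to a strongly connected component of size ≥ 2 (or has a self-loop).
The vertices on cycles are {CS101, CS210, CS301, CS330} — 4 in total.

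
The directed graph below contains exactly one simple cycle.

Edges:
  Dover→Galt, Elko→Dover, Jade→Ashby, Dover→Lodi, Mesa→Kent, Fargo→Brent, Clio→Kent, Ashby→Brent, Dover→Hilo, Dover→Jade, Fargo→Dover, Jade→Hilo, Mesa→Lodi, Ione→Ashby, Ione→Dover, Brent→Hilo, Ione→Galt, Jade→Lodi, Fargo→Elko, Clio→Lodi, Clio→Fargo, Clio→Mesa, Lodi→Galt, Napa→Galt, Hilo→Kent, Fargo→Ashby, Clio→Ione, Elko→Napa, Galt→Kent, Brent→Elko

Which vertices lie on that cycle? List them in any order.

Elko, Jade, Ashby, Brent, Dover

DFS with gray/black marking from Brent:
Brent gray
  Elko gray
    Napa gray
      Galt gray
        Kent gray
        Kent black
      Galt black
    Napa black
    Dover gray
      Jade gray
        Ashby gray
          Ashby→Brent: Brent is gray → back edge
Back edge closes the cycle Brent → Elko → Dover → Jade → Ashby → Brent; its vertices are {Elko, Jade, Ashby, Brent, Dover}.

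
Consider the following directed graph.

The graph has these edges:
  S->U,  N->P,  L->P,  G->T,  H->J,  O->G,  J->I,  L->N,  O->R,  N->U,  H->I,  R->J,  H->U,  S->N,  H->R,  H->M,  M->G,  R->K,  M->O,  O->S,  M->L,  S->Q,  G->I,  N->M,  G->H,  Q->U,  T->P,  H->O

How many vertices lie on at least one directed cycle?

A vertex is on a directed cycle iff it belongs to a strongly connected component of size ≥ 2 (or has a self-loop).
The vertices on cycles are {G, H, L, M, N, O, S} — 7 in total.

7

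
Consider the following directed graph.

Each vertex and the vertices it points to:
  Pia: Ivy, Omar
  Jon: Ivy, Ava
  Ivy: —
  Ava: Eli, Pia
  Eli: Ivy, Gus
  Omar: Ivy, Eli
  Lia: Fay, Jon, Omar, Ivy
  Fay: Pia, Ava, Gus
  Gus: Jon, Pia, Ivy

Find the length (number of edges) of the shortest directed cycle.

For each vertex v, BFS finds the shortest path from v back to v.
The shortest such closed walk is Jon → Ava → Eli → Gus → Jon, length 4.

4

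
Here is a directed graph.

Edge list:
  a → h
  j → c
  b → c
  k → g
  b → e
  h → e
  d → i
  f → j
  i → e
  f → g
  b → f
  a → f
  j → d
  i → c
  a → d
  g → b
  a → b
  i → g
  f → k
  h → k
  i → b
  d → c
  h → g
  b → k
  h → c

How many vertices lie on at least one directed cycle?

A vertex is on a directed cycle iff it belongs to a strongly connected component of size ≥ 2 (or has a self-loop).
The vertices on cycles are {b, d, f, g, i, j, k} — 7 in total.

7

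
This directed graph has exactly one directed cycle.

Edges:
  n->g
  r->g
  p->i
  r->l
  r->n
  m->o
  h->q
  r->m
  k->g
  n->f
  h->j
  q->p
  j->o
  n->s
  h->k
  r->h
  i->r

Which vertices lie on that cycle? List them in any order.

h, i, p, q, r

DFS with gray/black marking from r:
r gray
  n gray
    g gray
    g black
    s gray
    s black
    f gray
    f black
  n black
  h gray
    q gray
      p gray
        i gray
          i→r: r is gray → back edge
Back edge closes the cycle r → h → q → p → i → r; its vertices are {h, i, p, q, r}.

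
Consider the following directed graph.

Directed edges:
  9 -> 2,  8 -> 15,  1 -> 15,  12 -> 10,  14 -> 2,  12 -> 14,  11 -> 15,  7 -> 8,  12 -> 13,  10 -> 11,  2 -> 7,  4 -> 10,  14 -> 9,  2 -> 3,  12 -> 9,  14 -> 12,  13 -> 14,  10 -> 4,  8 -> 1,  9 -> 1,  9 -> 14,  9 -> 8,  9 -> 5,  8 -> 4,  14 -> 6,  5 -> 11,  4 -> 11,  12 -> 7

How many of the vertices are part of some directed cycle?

6

A vertex is on a directed cycle iff it belongs to a strongly connected component of size ≥ 2 (or has a self-loop).
The vertices on cycles are {4, 9, 10, 12, 13, 14} — 6 in total.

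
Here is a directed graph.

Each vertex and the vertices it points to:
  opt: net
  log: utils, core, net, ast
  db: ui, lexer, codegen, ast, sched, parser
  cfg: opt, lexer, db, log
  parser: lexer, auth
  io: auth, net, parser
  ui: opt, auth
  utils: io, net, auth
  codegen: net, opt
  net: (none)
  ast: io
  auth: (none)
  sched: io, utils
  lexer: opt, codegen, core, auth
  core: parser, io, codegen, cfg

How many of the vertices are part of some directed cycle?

A vertex is on a directed cycle iff it belongs to a strongly connected component of size ≥ 2 (or has a self-loop).
The vertices on cycles are {db, io, ast, cfg, log, core, lexer, sched, utils, parser} — 10 in total.

10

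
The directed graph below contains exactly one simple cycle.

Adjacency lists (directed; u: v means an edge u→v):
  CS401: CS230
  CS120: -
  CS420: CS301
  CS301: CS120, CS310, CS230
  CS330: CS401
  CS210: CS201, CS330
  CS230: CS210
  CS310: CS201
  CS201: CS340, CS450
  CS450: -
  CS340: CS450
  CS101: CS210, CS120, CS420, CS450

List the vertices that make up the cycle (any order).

CS210, CS230, CS330, CS401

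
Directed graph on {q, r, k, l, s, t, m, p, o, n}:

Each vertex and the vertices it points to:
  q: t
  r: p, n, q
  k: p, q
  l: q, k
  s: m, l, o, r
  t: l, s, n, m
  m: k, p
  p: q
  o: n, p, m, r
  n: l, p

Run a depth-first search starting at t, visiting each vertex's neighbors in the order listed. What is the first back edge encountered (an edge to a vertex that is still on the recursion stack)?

q→t

DFS from t (visiting each vertex's neighbors in the order listed); mark gray on enter, black on exit:
t gray
  l gray
    q gray
      q→t: t is gray → back edge
First back edge: q → t.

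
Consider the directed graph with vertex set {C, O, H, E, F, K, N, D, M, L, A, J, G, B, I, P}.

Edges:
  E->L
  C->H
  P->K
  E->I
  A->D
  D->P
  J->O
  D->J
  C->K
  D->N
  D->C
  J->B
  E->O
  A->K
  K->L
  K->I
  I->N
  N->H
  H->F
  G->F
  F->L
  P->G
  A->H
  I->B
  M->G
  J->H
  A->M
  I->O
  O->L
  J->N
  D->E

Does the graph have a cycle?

No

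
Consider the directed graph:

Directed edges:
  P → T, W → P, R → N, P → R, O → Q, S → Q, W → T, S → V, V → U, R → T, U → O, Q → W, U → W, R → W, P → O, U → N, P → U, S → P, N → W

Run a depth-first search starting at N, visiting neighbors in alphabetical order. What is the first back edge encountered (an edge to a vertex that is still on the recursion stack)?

DFS from N (visiting neighbors in alphabetical order); mark gray on enter, black on exit:
N gray
  W gray
    P gray
      O gray
        Q gray
          Q→W: W is gray → back edge
First back edge: Q → W.

Q→W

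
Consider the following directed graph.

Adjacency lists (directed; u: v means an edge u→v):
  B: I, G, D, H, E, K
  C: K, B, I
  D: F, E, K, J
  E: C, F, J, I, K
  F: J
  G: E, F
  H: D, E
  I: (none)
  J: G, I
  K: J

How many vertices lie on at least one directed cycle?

A vertex is on a directed cycle iff it belongs to a strongly connected component of size ≥ 2 (or has a self-loop).
The vertices on cycles are {B, C, D, E, F, G, H, J, K} — 9 in total.

9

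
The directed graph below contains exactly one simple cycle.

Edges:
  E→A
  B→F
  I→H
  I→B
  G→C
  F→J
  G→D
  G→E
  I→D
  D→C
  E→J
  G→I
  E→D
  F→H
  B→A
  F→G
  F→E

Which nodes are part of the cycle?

B, F, G, I

DFS with gray/black marking from B:
B gray
  F gray
    J gray
    J black
    G gray
      I gray
        H gray
        H black
        D gray
          C gray
          C black
        D black
        I→B: B is gray → back edge
Back edge closes the cycle B → F → G → I → B; its vertices are {B, F, G, I}.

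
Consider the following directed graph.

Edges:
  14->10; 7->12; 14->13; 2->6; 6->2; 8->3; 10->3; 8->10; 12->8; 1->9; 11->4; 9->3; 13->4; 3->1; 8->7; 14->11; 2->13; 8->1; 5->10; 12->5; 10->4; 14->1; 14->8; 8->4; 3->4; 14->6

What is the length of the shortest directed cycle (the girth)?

2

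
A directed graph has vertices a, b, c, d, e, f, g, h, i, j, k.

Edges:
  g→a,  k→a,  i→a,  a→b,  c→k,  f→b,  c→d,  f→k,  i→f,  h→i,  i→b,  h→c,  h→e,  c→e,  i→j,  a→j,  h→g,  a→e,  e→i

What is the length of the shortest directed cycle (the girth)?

For each vertex v, BFS finds the shortest path from v back to v.
The shortest such closed walk is i → a → e → i, length 3.

3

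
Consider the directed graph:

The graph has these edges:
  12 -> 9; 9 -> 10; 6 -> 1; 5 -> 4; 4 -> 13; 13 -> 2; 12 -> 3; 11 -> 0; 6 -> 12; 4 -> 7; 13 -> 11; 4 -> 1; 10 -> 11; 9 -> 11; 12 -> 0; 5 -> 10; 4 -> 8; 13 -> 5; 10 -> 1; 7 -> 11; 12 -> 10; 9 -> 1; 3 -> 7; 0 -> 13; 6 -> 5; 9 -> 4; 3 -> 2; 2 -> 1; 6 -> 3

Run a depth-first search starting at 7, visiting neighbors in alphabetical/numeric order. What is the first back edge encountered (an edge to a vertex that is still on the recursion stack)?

DFS from 7 (visiting neighbors in alphabetical/numeric order); mark gray on enter, black on exit:
7 gray
  11 gray
    0 gray
      13 gray
        2 gray
          1 gray
          1 black
        2 black
        5 gray
          4 gray
            4→1: 1 black — skip
            4→7: 7 is gray → back edge
First back edge: 4 → 7.

4->7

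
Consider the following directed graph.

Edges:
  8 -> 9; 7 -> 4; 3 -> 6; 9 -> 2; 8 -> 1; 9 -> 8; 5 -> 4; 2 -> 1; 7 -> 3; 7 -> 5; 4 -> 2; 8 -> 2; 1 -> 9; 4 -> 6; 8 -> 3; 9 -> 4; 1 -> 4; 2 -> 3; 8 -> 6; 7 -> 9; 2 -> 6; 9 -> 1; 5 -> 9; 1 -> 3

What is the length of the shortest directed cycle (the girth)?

2

For each vertex v, BFS finds the shortest path from v back to v.
The shortest such closed walk is 9 → 8 → 9, length 2.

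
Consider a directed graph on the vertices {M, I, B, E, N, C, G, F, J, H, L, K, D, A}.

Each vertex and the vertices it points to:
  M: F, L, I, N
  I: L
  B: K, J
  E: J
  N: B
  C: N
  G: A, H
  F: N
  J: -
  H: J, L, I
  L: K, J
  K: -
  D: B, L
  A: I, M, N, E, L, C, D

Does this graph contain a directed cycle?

No

DFS with white/gray/black marking, starting from E:
E gray
  J gray
  J black
E black
M gray
  F gray
    N gray
      B gray
        K gray
        K black
        B→J: J black — skip
      B black
    N black
  F black
  L gray
    L→K: K black — skip
    L→J: J black — skip
  L black
  I gray
    I→L: L black — skip
  I black
  M→N: N black — skip
M black
C gray
  C→N: N black — skip
C black
G gray
  A gray
    A→I: I black — skip
    A→M: M black — skip
    A→N: N black — skip
    A→E: E black — skip
    A→L: L black — skip
    A→C: C black — skip
    D gray
      D→B: B black — skip
      D→L: L black — skip
    D black
  A black
  H gray
    H→J: J black — skip
    H→L: L black — skip
    H→I: I black — skip
  H black
G black
Every edge goes to a white or black vertex — no back edge, so the graph is acyclic.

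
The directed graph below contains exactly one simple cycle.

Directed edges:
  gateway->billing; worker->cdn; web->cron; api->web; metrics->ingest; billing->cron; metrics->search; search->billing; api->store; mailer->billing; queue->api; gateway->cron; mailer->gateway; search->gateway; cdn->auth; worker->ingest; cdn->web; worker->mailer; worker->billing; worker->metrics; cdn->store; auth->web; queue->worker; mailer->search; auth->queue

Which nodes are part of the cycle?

DFS with gray/black marking from queue:
queue gray
  worker gray
    billing gray
      cron gray
      cron black
    billing black
    mailer gray
      mailer→billing: billing black — skip
      gateway gray
        gateway→billing: billing black — skip
        gateway→cron: cron black — skip
      gateway black
      search gray
        search→gateway: gateway black — skip
        search→billing: billing black — skip
      search black
    mailer black
    metrics gray
      ingest gray
      ingest black
      metrics→search: search black — skip
    metrics black
    worker→ingest: ingest black — skip
    cdn gray
      web gray
        web→cron: cron black — skip
      web black
      auth gray
        auth→queue: queue is gray → back edge
Back edge closes the cycle queue → worker → cdn → auth → queue; its vertices are {cdn, auth, queue, worker}.

cdn, auth, queue, worker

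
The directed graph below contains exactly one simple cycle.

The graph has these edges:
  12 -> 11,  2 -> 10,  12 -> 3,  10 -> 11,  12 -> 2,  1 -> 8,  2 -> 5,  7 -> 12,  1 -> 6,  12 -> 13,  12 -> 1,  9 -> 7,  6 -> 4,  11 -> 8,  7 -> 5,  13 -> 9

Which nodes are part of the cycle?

7, 9, 12, 13

DFS with gray/black marking from 12:
12 gray
  3 gray
  3 black
  11 gray
    8 gray
    8 black
  11 black
  1 gray
    1→8: 8 black — skip
    6 gray
      4 gray
      4 black
    6 black
  1 black
  2 gray
    5 gray
    5 black
    10 gray
      10→11: 11 black — skip
    10 black
  2 black
  13 gray
    9 gray
      7 gray
        7→5: 5 black — skip
        7→12: 12 is gray → back edge
Back edge closes the cycle 12 → 13 → 9 → 7 → 12; its vertices are {7, 9, 12, 13}.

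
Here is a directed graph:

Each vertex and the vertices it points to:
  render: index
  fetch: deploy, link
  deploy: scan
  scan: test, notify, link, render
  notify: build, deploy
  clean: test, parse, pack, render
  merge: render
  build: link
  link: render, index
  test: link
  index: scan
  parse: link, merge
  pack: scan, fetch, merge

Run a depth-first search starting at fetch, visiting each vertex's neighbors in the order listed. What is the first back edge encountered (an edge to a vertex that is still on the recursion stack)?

index->scan

DFS from fetch (visiting each vertex's neighbors in the order listed); mark gray on enter, black on exit:
fetch gray
  deploy gray
    scan gray
      test gray
        link gray
          render gray
            index gray
              index→scan: scan is gray → back edge
First back edge: index → scan.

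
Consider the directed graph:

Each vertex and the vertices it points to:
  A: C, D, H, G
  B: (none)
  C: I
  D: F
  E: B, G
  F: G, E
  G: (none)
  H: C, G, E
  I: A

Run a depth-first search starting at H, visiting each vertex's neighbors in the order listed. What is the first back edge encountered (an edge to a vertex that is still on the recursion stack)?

A->C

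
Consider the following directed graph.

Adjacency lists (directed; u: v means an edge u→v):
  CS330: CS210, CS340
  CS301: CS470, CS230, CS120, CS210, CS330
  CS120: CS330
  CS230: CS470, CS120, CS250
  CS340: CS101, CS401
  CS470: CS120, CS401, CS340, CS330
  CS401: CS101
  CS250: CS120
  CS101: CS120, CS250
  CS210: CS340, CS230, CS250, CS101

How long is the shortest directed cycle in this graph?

4

For each vertex v, BFS finds the shortest path from v back to v.
The shortest such closed walk is CS330 → CS210 → CS250 → CS120 → CS330, length 4.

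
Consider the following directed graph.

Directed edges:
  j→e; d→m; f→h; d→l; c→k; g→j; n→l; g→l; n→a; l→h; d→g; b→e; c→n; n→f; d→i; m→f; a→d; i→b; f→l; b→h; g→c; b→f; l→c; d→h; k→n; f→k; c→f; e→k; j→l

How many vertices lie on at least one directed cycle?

A vertex is on a directed cycle iff it belongs to a strongly connected component of size ≥ 2 (or has a self-loop).
The vertices on cycles are {a, b, c, d, e, f, g, i, j, k, l, m, n} — 13 in total.

13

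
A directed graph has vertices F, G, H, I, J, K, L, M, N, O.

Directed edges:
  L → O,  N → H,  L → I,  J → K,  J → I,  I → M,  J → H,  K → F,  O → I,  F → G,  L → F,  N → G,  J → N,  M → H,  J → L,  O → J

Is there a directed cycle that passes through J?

Yes

J is on a cycle iff J can reach itself via ≥1 edge.
J → L → O → J — yes.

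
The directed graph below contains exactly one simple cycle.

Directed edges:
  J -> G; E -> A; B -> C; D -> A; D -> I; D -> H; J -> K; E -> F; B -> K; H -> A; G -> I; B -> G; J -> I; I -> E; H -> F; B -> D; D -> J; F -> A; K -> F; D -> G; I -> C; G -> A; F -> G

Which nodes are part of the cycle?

DFS with gray/black marking from I:
I gray
  E gray
    A gray
    A black
    F gray
      F→A: A black — skip
      G gray
        G→I: I is gray → back edge
Back edge closes the cycle I → E → F → G → I; its vertices are {E, F, G, I}.

E, F, G, I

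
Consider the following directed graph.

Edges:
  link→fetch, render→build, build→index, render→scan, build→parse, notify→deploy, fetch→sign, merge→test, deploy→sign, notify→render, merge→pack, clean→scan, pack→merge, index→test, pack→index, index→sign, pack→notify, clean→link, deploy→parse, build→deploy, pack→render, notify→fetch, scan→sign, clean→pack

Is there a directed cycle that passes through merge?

Yes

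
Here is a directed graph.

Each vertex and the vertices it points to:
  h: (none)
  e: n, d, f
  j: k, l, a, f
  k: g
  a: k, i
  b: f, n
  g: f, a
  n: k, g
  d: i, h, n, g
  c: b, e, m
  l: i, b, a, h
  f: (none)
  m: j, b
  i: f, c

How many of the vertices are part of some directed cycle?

12

A vertex is on a directed cycle iff it belongs to a strongly connected component of size ≥ 2 (or has a self-loop).
The vertices on cycles are {a, b, c, d, e, g, i, j, k, l, m, n} — 12 in total.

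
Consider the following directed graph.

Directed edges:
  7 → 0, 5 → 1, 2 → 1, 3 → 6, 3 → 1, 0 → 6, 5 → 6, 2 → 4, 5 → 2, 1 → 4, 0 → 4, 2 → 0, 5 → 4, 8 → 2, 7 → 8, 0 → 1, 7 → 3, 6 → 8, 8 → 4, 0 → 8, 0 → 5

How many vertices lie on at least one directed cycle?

5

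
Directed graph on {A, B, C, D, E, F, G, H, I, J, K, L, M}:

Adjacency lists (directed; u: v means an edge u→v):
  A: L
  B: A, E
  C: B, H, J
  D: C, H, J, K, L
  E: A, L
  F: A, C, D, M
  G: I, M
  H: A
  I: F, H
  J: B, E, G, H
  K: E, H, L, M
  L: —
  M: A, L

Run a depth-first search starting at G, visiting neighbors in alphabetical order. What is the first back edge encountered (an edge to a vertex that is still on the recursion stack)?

DFS from G (visiting neighbors in alphabetical order); mark gray on enter, black on exit:
G gray
  I gray
    F gray
      A gray
        L gray
        L black
      A black
      C gray
        B gray
          B→A: A black — skip
          E gray
            E→A: A black — skip
            E→L: L black — skip
          E black
        B black
        H gray
          H→A: A black — skip
        H black
        J gray
          J→B: B black — skip
          J→E: E black — skip
          J→G: G is gray → back edge
First back edge: J → G.

J→G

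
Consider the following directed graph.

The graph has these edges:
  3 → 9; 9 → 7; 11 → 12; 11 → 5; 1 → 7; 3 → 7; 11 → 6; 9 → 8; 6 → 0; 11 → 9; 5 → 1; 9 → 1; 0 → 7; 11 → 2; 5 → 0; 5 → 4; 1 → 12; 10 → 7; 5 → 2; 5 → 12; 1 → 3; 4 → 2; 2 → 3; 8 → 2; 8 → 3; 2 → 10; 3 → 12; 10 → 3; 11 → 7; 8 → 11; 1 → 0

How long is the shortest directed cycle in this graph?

For each vertex v, BFS finds the shortest path from v back to v.
The shortest such closed walk is 9 → 1 → 3 → 9, length 3.

3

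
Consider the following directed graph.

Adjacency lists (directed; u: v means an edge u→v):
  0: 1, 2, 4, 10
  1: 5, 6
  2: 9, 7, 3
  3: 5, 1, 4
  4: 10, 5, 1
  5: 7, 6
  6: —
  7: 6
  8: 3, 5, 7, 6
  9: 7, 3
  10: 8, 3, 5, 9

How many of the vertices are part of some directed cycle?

A vertex is on a directed cycle iff it belongs to a strongly connected component of size ≥ 2 (or has a self-loop).
The vertices on cycles are {3, 4, 8, 9, 10} — 5 in total.

5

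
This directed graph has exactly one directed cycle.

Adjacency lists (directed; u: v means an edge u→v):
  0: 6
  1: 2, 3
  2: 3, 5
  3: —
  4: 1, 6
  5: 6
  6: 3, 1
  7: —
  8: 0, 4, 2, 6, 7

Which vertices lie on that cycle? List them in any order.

DFS with gray/black marking from 2:
2 gray
  3 gray
  3 black
  5 gray
    6 gray
      6→3: 3 black — skip
      1 gray
        1→2: 2 is gray → back edge
Back edge closes the cycle 2 → 5 → 6 → 1 → 2; its vertices are {1, 2, 5, 6}.

1, 2, 5, 6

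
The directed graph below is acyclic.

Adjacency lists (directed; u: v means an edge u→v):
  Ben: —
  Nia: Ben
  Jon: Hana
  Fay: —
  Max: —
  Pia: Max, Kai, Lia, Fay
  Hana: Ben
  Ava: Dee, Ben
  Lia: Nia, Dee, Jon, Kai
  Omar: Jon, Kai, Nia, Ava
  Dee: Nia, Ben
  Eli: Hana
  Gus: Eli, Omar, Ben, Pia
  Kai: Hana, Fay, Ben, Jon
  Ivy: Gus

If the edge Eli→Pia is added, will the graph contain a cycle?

No

Adding Eli→Pia creates a cycle iff Pia can already reach Eli.
Explore from Pia: no path reaches Eli. The graph stays acyclic.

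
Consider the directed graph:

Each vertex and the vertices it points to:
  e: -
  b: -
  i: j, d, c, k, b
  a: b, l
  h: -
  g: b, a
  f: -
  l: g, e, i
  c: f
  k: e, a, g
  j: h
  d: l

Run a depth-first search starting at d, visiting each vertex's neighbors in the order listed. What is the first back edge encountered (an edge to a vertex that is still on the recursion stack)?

a→l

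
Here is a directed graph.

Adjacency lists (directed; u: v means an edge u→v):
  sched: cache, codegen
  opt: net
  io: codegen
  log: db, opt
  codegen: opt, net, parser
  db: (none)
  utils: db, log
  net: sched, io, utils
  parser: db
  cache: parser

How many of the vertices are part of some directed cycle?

7

A vertex is on a directed cycle iff it belongs to a strongly connected component of size ≥ 2 (or has a self-loop).
The vertices on cycles are {io, log, net, opt, sched, utils, codegen} — 7 in total.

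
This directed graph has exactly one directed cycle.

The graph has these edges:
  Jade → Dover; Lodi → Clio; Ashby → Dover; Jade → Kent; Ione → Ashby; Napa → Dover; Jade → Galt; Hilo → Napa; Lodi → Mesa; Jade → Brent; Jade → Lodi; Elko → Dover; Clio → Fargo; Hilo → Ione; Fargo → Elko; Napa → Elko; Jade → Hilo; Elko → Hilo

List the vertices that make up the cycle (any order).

Elko, Hilo, Napa

DFS with gray/black marking from Hilo:
Hilo gray
  Ione gray
    Ashby gray
      Dover gray
      Dover black
    Ashby black
  Ione black
  Napa gray
    Napa→Dover: Dover black — skip
    Elko gray
      Elko→Dover: Dover black — skip
      Elko→Hilo: Hilo is gray → back edge
Back edge closes the cycle Hilo → Napa → Elko → Hilo; its vertices are {Elko, Hilo, Napa}.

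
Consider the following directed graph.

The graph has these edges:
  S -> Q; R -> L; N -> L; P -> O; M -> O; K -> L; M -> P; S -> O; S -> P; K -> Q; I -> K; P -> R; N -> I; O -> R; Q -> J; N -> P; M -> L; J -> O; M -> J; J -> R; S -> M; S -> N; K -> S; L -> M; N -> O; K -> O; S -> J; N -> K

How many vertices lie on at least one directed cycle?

10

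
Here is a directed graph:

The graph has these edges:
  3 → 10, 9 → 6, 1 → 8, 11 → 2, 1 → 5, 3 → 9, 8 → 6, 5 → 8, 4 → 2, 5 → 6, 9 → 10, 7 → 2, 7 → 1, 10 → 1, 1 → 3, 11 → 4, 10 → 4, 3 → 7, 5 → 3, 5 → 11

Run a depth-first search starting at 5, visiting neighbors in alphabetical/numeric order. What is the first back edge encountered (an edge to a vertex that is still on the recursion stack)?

DFS from 5 (visiting neighbors in alphabetical/numeric order); mark gray on enter, black on exit:
5 gray
  3 gray
    7 gray
      1 gray
        1→3: 3 is gray → back edge
First back edge: 1 → 3.

1→3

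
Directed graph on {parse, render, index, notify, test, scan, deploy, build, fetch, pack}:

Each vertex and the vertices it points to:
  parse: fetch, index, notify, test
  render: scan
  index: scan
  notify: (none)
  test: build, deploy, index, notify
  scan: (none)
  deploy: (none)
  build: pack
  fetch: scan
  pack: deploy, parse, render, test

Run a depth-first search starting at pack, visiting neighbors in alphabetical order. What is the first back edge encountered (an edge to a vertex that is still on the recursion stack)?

DFS from pack (visiting neighbors in alphabetical order); mark gray on enter, black on exit:
pack gray
  deploy gray
  deploy black
  parse gray
    fetch gray
      scan gray
      scan black
    fetch black
    index gray
      index→scan: scan black — skip
    index black
    notify gray
    notify black
    test gray
      build gray
        build→pack: pack is gray → back edge
First back edge: build → pack.

build→pack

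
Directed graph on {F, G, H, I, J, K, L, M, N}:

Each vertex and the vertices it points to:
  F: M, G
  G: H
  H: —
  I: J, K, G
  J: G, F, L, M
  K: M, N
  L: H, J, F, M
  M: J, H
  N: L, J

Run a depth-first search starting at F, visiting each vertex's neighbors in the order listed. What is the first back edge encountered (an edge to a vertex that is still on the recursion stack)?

DFS from F (visiting each vertex's neighbors in the order listed); mark gray on enter, black on exit:
F gray
  M gray
    J gray
      G gray
        H gray
        H black
      G black
      J→F: F is gray → back edge
First back edge: J → F.

J→F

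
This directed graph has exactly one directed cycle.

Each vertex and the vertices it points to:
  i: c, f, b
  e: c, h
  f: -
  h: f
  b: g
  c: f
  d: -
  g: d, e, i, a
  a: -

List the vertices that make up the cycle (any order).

b, g, i

DFS with gray/black marking from b:
b gray
  g gray
    d gray
    d black
    e gray
      c gray
        f gray
        f black
      c black
      h gray
        h→f: f black — skip
      h black
    e black
    i gray
      i→c: c black — skip
      i→f: f black — skip
      i→b: b is gray → back edge
Back edge closes the cycle b → g → i → b; its vertices are {b, g, i}.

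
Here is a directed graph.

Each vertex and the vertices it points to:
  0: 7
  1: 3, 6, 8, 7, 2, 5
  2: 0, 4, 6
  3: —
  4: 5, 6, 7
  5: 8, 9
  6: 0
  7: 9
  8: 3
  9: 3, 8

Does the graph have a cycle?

DFS with white/gray/black marking, starting from 3:
3 gray
3 black
0 gray
  7 gray
    9 gray
      9→3: 3 black — skip
      8 gray
        8→3: 3 black — skip
      8 black
    9 black
  7 black
0 black
1 gray
  1→3: 3 black — skip
  6 gray
    6→0: 0 black — skip
  6 black
  1→8: 8 black — skip
  1→7: 7 black — skip
  2 gray
    2→0: 0 black — skip
    4 gray
      5 gray
        5→8: 8 black — skip
        5→9: 9 black — skip
      5 black
      4→6: 6 black — skip
      4→7: 7 black — skip
    4 black
    2→6: 6 black — skip
  2 black
  1→5: 5 black — skip
1 black
Every edge goes to a white or black vertex — no back edge, so the graph is acyclic.

No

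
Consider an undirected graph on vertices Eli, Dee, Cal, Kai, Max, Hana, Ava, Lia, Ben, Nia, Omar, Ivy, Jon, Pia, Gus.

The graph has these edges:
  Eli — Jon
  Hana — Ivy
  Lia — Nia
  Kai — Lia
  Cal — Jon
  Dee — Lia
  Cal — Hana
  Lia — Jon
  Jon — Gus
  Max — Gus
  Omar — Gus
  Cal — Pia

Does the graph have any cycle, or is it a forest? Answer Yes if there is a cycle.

No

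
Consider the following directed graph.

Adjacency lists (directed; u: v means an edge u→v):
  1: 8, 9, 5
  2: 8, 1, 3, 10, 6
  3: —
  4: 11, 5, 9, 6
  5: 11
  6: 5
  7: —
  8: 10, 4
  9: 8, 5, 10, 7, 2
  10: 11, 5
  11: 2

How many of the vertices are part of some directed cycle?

9

A vertex is on a directed cycle iff it belongs to a strongly connected component of size ≥ 2 (or has a self-loop).
The vertices on cycles are {1, 2, 4, 5, 6, 8, 9, 10, 11} — 9 in total.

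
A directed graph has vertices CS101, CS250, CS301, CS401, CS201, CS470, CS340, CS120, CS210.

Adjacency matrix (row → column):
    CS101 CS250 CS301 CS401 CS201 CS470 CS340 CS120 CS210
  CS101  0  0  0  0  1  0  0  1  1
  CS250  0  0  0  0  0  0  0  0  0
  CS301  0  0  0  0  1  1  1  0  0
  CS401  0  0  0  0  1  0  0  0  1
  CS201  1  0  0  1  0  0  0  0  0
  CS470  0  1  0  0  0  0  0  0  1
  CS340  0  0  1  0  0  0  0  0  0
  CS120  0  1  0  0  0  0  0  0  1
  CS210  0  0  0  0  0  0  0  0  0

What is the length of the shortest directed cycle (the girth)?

For each vertex v, BFS finds the shortest path from v back to v.
The shortest such closed walk is CS301 → CS340 → CS301, length 2.

2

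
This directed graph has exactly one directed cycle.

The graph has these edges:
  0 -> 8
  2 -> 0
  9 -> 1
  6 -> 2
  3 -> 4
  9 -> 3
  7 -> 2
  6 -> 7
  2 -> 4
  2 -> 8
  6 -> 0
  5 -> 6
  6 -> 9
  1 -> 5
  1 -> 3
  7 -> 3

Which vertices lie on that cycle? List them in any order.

1, 5, 6, 9

DFS with gray/black marking from 6:
6 gray
  2 gray
    8 gray
    8 black
    4 gray
    4 black
    0 gray
      0→8: 8 black — skip
    0 black
  2 black
  9 gray
    1 gray
      5 gray
        5→6: 6 is gray → back edge
Back edge closes the cycle 6 → 9 → 1 → 5 → 6; its vertices are {1, 5, 6, 9}.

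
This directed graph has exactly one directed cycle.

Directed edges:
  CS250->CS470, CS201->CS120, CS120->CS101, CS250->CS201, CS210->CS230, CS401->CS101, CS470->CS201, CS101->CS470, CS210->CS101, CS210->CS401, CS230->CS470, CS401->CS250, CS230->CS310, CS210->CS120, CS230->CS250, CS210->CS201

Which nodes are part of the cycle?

DFS with gray/black marking from CS120:
CS120 gray
  CS101 gray
    CS470 gray
      CS201 gray
        CS201→CS120: CS120 is gray → back edge
Back edge closes the cycle CS120 → CS101 → CS470 → CS201 → CS120; its vertices are {CS101, CS120, CS201, CS470}.

CS101, CS120, CS201, CS470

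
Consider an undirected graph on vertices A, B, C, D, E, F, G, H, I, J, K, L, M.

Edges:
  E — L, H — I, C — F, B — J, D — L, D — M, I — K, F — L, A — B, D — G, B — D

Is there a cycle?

DFS, tracking each vertex's parent; an edge to a visited non-parent vertex closes a cycle.
Start from J:
visit J (parent –)
  visit B (parent J)
    visit A (parent B)
      A–B: parent, skip
    B–J: parent, skip
    visit D (parent B)
      visit G (parent D)
        G–D: parent, skip
      D–B: parent, skip
      visit L (parent D)
        visit E (parent L)
          E–L: parent, skip
        visit F (parent L)
          F–L: parent, skip
          visit C (parent F)
            C–F: parent, skip
        L–D: parent, skip
      visit M (parent D)
        M–D: parent, skip
visit H (parent –)
  visit I (parent H)
    I–H: parent, skip
    visit K (parent I)
      K–I: parent, skip
No non-parent visited neighbor found — the graph is a forest.

No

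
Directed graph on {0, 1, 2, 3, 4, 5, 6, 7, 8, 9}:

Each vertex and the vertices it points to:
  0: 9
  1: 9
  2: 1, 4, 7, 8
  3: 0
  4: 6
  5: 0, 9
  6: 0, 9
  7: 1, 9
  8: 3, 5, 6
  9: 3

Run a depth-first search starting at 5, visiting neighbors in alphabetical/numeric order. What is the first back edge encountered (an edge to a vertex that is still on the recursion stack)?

DFS from 5 (visiting neighbors in alphabetical/numeric order); mark gray on enter, black on exit:
5 gray
  0 gray
    9 gray
      3 gray
        3→0: 0 is gray → back edge
First back edge: 3 → 0.

3→0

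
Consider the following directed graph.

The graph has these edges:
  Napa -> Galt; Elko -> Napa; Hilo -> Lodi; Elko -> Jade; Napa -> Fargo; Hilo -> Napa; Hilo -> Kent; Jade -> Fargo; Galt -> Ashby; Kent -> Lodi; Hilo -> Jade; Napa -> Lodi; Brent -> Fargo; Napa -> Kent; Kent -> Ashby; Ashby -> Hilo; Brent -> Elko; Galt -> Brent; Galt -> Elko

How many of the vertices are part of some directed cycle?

7

A vertex is on a directed cycle iff it belongs to a strongly connected component of size ≥ 2 (or has a self-loop).
The vertices on cycles are {Elko, Galt, Hilo, Kent, Napa, Ashby, Brent} — 7 in total.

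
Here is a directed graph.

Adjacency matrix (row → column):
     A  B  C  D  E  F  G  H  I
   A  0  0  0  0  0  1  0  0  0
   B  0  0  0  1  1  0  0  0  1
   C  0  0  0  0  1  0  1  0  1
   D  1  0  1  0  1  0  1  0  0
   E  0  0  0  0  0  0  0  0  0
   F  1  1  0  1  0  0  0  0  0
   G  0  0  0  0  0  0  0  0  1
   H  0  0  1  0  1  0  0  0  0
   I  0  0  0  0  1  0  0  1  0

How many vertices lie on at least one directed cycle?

A vertex is on a directed cycle iff it belongs to a strongly connected component of size ≥ 2 (or has a self-loop).
The vertices on cycles are {A, B, C, D, F, G, H, I} — 8 in total.

8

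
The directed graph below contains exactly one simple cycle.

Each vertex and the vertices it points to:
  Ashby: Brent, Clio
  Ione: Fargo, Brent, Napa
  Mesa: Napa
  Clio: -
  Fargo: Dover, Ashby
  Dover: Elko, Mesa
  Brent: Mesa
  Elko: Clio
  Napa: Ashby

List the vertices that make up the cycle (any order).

DFS with gray/black marking from Brent:
Brent gray
  Mesa gray
    Napa gray
      Ashby gray
        Ashby→Brent: Brent is gray → back edge
Back edge closes the cycle Brent → Mesa → Napa → Ashby → Brent; its vertices are {Mesa, Napa, Ashby, Brent}.

Mesa, Napa, Ashby, Brent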